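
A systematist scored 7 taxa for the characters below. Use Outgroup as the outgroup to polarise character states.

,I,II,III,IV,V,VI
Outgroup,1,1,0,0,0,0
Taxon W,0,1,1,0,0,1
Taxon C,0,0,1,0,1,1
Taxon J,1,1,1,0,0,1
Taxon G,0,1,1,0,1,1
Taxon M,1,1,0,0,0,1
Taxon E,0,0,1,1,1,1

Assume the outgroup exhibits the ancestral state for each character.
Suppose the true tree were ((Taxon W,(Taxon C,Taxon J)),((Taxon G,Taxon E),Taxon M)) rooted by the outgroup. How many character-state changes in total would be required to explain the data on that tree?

Map each character onto ((Taxon W,(Taxon C,Taxon J)),((Taxon G,Taxon E),Taxon M)) (rooted by Outgroup) and count the minimum state changes it requires (Fitch parsimony):
I: 3; II: 2; III: 2; IV: 1; V: 2; VI: 1.
Total tree length = 11.

11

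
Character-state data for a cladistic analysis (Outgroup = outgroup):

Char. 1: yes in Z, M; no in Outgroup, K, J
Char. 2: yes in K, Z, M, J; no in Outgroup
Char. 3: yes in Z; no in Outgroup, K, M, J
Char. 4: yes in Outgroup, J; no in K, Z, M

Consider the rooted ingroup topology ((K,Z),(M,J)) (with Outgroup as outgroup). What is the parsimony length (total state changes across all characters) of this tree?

6

Map each character onto ((K,Z),(M,J)) (rooted by Outgroup) and count the minimum state changes it requires (Fitch parsimony):
Char. 1: 2; Char. 2: 1; Char. 3: 1; Char. 4: 2.
Total tree length = 6.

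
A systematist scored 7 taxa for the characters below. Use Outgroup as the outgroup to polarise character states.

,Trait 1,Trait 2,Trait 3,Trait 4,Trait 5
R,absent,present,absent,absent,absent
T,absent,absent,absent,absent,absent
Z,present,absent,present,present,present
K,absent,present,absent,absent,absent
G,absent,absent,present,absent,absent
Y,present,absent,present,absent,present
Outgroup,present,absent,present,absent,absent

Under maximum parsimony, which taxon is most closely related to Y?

Z

Character polarity is set by the outgroup: the derived state is whichever differs from the outgroup's state, so for Trait 1, Trait 3 the derived state is 'absent', and for the remaining characters it is 'present'.
Only G, K, R, and T show the derived state 'absent' for Trait 1, supporting them as a clade.
Trait 2 (derived state 'present') is shared by K and R — a synapomorphy uniting that clade.
Only K, R, and T show the derived state 'absent' for Trait 3, supporting them as a clade.
Trait 4 (derived state 'present') is unique to Z (autapomorphy; uninformative for grouping).
Only Y and Z show the derived state 'present' for Trait 5, supporting them as a clade.
Most parsimonious ingroup topology: ((G,((K,R),T)),(Y,Z)).
Y and Z form a cherry on this tree, so they are sister taxa.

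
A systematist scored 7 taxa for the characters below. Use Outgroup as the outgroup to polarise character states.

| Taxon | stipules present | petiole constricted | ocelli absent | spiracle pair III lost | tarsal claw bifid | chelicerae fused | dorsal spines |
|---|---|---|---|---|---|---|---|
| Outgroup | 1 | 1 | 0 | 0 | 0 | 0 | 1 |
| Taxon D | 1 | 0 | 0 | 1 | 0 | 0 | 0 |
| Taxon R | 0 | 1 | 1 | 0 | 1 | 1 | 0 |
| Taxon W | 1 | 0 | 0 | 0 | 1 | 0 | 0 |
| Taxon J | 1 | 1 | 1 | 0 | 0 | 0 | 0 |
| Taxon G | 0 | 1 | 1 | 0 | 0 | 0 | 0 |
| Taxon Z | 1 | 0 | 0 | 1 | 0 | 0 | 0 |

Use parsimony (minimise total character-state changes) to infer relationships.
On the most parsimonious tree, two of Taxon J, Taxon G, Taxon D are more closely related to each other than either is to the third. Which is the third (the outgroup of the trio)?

Character polarity is set by the outgroup: the derived state is whichever differs from the outgroup's state, so for stipules present, petiole constricted, dorsal spines the derived state is '0', and for the remaining characters it is '1'.
stipules present: derived state '0' in Taxon G and Taxon R only — synapomorphy for {Taxon G, Taxon R}.
Only Taxon D, Taxon W, and Taxon Z show the derived state '0' for petiole constricted, supporting them as a clade.
ocelli absent: derived state '1' in Taxon G, Taxon J, and Taxon R only — synapomorphy for {Taxon G, Taxon J, Taxon R}.
spiracle pair III lost (derived state '1') is shared by Taxon D and Taxon Z — a synapomorphy uniting that clade.
tarsal claw bifid groups Taxon R and Taxon W, which is incompatible with the clades supported by the remaining characters; treating it as convergent (homoplasy) costs fewer steps than any alternative tree.
chelicerae fused: derived state '1' in Taxon R only — an autapomorphy, so it tells us nothing about relationships among taxa.
dorsal spines (derived state '0') is shared by all ingroup taxa — unites the whole ingroup.
Most parsimonious ingroup topology: (((Taxon D,Taxon Z),Taxon W),((Taxon R,Taxon G),Taxon J)).
Taxon J and Taxon G share a more recent common ancestor with each other than either does with Taxon D, so Taxon D is the least closely related of the three.

Taxon D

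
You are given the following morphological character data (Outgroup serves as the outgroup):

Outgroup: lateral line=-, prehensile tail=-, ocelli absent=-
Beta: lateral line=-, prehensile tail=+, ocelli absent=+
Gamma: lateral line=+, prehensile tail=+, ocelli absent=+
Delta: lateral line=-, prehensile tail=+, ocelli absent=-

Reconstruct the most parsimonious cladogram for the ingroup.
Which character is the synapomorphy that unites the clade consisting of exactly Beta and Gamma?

The outgroup has state '-' for every character, so '+' is the derived state throughout.
lateral line (derived state '+') is unique to Gamma (autapomorphy; uninformative for grouping).
prehensile tail (derived state '+') is shared by all ingroup taxa — unites the whole ingroup.
Only Beta and Gamma show the derived state '+' for ocelli absent, supporting them as a clade.
Most parsimonious ingroup topology: ((Beta,Gamma),Delta).
The clade {Beta, Gamma} is supported by ocelli absent: its derived state '+' occurs in exactly those taxa and in no other taxon (including the outgroup).

ocelli absent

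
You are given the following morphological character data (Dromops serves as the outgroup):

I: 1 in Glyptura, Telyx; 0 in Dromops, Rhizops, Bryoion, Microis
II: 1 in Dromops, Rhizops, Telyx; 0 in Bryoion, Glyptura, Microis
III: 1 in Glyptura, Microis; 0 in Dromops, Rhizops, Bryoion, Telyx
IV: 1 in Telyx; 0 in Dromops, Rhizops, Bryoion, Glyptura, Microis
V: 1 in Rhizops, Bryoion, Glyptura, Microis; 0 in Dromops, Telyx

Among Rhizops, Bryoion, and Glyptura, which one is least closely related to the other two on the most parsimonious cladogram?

Character polarity is set by the outgroup: the derived state is whichever differs from the outgroup's state, so for II the derived state is '0', and for the remaining characters it is '1'.
I (state '1') occurs in Glyptura and Telyx but conflicts with the nesting implied by the other characters — most parsimoniously interpreted as homoplasy.
Only Bryoion, Glyptura, and Microis show the derived state '0' for II, supporting them as a clade.
III: derived state '1' in Glyptura and Microis only — synapomorphy for {Glyptura, Microis}.
IV: derived state '1' in Telyx only — an autapomorphy, so it tells us nothing about relationships among taxa.
V (derived state '1') is shared by Bryoion, Glyptura, Microis, and Rhizops — a synapomorphy uniting that clade.
Most parsimonious ingroup topology: ((Rhizops,(Bryoion,(Glyptura,Microis))),Telyx).
Bryoion and Glyptura share a more recent common ancestor with each other than either does with Rhizops, so Rhizops is the least closely related of the three.

Rhizops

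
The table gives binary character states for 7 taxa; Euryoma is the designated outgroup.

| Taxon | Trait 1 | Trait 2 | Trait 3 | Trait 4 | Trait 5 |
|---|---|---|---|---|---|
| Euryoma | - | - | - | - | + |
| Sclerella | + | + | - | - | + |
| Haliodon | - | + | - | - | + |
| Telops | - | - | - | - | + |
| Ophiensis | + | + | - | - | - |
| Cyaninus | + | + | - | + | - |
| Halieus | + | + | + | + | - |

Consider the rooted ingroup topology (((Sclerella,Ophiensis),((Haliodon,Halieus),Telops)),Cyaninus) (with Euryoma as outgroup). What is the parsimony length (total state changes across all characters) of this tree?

11

Map each character onto (((Sclerella,Ophiensis),((Haliodon,Halieus),Telops)),Cyaninus) (rooted by Euryoma) and count the minimum state changes it requires (Fitch parsimony):
Trait 1: 3; Trait 2: 2; Trait 3: 1; Trait 4: 2; Trait 5: 3.
Total tree length = 11.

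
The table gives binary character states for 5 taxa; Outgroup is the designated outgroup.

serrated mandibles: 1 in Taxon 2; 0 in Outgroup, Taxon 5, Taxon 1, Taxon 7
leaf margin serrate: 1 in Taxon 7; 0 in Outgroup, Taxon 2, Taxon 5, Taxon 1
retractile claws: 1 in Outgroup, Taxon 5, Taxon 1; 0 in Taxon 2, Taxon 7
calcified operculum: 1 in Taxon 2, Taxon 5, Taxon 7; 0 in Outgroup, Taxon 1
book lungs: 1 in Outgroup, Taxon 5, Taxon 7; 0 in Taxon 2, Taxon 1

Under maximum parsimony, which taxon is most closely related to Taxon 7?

Taxon 2

Character polarity is set by the outgroup: the derived state is whichever differs from the outgroup's state, so for retractile claws, book lungs the derived state is '0', and for the remaining characters it is '1'.
serrated mandibles: derived state '1' in Taxon 2 only — an autapomorphy, so it tells us nothing about relationships among taxa.
leaf margin serrate (derived state '1') is unique to Taxon 7 (autapomorphy; uninformative for grouping).
retractile claws: derived state '0' in Taxon 2 and Taxon 7 only — synapomorphy for {Taxon 2, Taxon 7}.
Only Taxon 2, Taxon 5, and Taxon 7 show the derived state '1' for calcified operculum, supporting them as a clade.
book lungs (state '0') occurs in Taxon 1 and Taxon 2 but conflicts with the nesting implied by the other characters — most parsimoniously interpreted as homoplasy.
Most parsimonious ingroup topology: (((Taxon 2,Taxon 7),Taxon 5),Taxon 1).
Taxon 7 and Taxon 2 form a cherry on this tree, so they are sister taxa.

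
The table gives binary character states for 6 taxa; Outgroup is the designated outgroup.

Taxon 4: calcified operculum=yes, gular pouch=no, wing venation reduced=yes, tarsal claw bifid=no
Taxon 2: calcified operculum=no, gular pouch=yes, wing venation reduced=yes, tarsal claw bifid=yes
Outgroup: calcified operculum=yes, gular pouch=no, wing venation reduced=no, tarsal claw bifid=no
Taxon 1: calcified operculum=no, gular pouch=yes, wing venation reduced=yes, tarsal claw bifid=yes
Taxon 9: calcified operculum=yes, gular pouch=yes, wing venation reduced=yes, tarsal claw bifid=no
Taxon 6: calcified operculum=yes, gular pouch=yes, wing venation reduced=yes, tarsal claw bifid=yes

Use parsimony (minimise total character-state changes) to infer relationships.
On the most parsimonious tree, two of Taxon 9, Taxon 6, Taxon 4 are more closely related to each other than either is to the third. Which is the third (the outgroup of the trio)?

Character polarity is set by the outgroup: the derived state is whichever differs from the outgroup's state, so for calcified operculum the derived state is 'no', and for the remaining characters it is 'yes'.
calcified operculum: derived state 'no' in Taxon 1 and Taxon 2 only — synapomorphy for {Taxon 1, Taxon 2}.
gular pouch (derived state 'yes') is shared by Taxon 1, Taxon 2, Taxon 6, and Taxon 9 — a synapomorphy uniting that clade.
wing venation reduced (derived state 'yes') is shared by all ingroup taxa — unites the whole ingroup.
tarsal claw bifid (derived state 'yes') is shared by Taxon 1, Taxon 2, and Taxon 6 — a synapomorphy uniting that clade.
Most parsimonious ingroup topology: ((Taxon 9,((Taxon 2,Taxon 1),Taxon 6)),Taxon 4).
Taxon 9 and Taxon 6 share a more recent common ancestor with each other than either does with Taxon 4, so Taxon 4 is the least closely related of the three.

Taxon 4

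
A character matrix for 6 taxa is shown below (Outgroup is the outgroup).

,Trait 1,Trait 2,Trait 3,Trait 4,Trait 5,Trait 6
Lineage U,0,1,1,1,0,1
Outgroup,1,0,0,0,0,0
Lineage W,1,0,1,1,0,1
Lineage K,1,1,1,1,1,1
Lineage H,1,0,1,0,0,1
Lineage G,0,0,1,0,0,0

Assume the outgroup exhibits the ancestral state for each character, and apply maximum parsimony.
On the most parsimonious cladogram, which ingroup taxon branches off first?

Lineage G

Character polarity is set by the outgroup: the derived state is whichever differs from the outgroup's state, so for Trait 1 the derived state is '0', and for the remaining characters it is '1'.
Trait 1 (state '0') occurs in Lineage G and Lineage U but conflicts with the nesting implied by the other characters — most parsimoniously interpreted as homoplasy.
Trait 2: derived state '1' in Lineage K and Lineage U only — synapomorphy for {Lineage K, Lineage U}.
Trait 3 (derived state '1') is shared by all ingroup taxa — unites the whole ingroup.
Trait 4: derived state '1' in Lineage K, Lineage U, and Lineage W only — synapomorphy for {Lineage K, Lineage U, Lineage W}.
Trait 5: derived state '1' in Lineage K only — an autapomorphy, so it tells us nothing about relationships among taxa.
Only Lineage H, Lineage K, Lineage U, and Lineage W show the derived state '1' for Trait 6, supporting them as a clade.
Most parsimonious ingroup topology: (((Lineage W,(Lineage U,Lineage K)),Lineage H),Lineage G).
Lineage G is sister to the clade containing all other ingroup taxa, so it is the earliest-diverging (most basal) ingroup lineage.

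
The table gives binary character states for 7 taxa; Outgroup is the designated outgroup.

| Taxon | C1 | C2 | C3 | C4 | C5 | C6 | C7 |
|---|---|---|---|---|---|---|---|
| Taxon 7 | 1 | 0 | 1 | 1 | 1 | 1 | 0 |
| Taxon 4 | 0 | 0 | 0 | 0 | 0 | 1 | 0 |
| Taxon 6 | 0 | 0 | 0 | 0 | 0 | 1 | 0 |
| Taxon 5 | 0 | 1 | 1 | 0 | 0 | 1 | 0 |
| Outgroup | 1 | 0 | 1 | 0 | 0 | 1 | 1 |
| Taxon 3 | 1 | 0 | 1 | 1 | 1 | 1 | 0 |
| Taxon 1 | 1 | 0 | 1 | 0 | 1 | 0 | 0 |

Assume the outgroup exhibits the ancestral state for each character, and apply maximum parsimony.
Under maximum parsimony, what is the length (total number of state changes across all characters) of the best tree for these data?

7

Character polarity is set by the outgroup: the derived state is whichever differs from the outgroup's state, so for C1, C3, C6, C7 the derived state is '0', and for the remaining characters it is '1'.
C1: derived state '0' in Taxon 4, Taxon 5, and Taxon 6 only — synapomorphy for {Taxon 4, Taxon 5, Taxon 6}.
C2 (derived state '1') is unique to Taxon 5 (autapomorphy; uninformative for grouping).
C3: derived state '0' in Taxon 4 and Taxon 6 only — synapomorphy for {Taxon 4, Taxon 6}.
C4: derived state '1' in Taxon 3 and Taxon 7 only — synapomorphy for {Taxon 3, Taxon 7}.
C5: derived state '1' in Taxon 1, Taxon 3, and Taxon 7 only — synapomorphy for {Taxon 1, Taxon 3, Taxon 7}.
C6 (derived state '0') is unique to Taxon 1 (autapomorphy; uninformative for grouping).
C7 (derived state '0') is shared by all ingroup taxa — unites the whole ingroup.
Most parsimonious ingroup topology: (((Taxon 7,Taxon 3),Taxon 1),((Taxon 6,Taxon 4),Taxon 5)).
Changes per character on this tree: C1: 1; C2: 1; C3: 1; C4: 1; C5: 1; C6: 1; C7: 1.
Total = 7.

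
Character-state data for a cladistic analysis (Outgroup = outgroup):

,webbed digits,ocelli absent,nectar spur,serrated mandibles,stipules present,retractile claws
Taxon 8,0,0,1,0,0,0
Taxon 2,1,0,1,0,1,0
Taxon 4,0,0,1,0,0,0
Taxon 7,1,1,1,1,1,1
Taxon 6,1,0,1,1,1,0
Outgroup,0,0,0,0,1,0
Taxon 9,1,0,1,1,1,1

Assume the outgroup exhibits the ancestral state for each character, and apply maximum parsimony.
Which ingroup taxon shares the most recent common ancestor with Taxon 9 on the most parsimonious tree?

Character polarity is set by the outgroup: the derived state is whichever differs from the outgroup's state, so for stipules present the derived state is '0', and for the remaining characters it is '1'.
Only Taxon 2, Taxon 6, Taxon 7, and Taxon 9 show the derived state '1' for webbed digits, supporting them as a clade.
ocelli absent (derived state '1') is unique to Taxon 7 (autapomorphy; uninformative for grouping).
All ingroup taxa share the derived state '1' for nectar spur; it defines the ingroup but does not resolve relationships within it.
serrated mandibles: derived state '1' in Taxon 6, Taxon 7, and Taxon 9 only — synapomorphy for {Taxon 6, Taxon 7, Taxon 9}.
stipules present: derived state '0' in Taxon 4 and Taxon 8 only — synapomorphy for {Taxon 4, Taxon 8}.
Only Taxon 7 and Taxon 9 show the derived state '1' for retractile claws, supporting them as a clade.
Most parsimonious ingroup topology: ((((Taxon 7,Taxon 9),Taxon 6),Taxon 2),(Taxon 4,Taxon 8)).
Taxon 9 and Taxon 7 form a cherry on this tree, so they are sister taxa.

Taxon 7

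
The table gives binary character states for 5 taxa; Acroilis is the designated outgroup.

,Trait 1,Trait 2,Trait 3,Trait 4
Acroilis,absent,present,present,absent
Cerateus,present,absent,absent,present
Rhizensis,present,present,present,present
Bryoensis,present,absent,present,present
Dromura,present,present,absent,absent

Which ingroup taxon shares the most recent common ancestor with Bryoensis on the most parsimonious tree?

Cerateus

Character polarity is set by the outgroup: the derived state is whichever differs from the outgroup's state, so for Trait 2, Trait 3 the derived state is 'absent', and for the remaining characters it is 'present'.
All ingroup taxa share the derived state 'present' for Trait 1; it defines the ingroup but does not resolve relationships within it.
Trait 2: derived state 'absent' in Bryoensis and Cerateus only — synapomorphy for {Bryoensis, Cerateus}.
Trait 3 groups Cerateus and Dromura, which is incompatible with the clades supported by the remaining characters; treating it as convergent (homoplasy) costs fewer steps than any alternative tree.
Trait 4: derived state 'present' in Bryoensis, Cerateus, and Rhizensis only — synapomorphy for {Bryoensis, Cerateus, Rhizensis}.
Most parsimonious ingroup topology: (((Cerateus,Bryoensis),Rhizensis),Dromura).
Bryoensis and Cerateus form a cherry on this tree, so they are sister taxa.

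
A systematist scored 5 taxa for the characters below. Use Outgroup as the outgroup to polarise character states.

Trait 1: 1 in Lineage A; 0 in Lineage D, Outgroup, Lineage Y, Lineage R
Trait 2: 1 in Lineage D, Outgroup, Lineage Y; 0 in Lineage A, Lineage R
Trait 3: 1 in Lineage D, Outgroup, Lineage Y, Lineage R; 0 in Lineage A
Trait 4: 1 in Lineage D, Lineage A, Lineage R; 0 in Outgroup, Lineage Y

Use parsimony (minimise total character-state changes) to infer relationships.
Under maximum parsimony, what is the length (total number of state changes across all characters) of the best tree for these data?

Character polarity is set by the outgroup: the derived state is whichever differs from the outgroup's state, so for Trait 2, Trait 3 the derived state is '0', and for the remaining characters it is '1'.
Trait 1 (derived state '1') is unique to Lineage A (autapomorphy; uninformative for grouping).
Trait 2 (derived state '0') is shared by Lineage A and Lineage R — a synapomorphy uniting that clade.
Trait 3 (derived state '0') is unique to Lineage A (autapomorphy; uninformative for grouping).
Trait 4: derived state '1' in Lineage A, Lineage D, and Lineage R only — synapomorphy for {Lineage A, Lineage D, Lineage R}.
Most parsimonious ingroup topology: (((Lineage R,Lineage A),Lineage D),Lineage Y).
Changes per character on this tree: Trait 1: 1; Trait 2: 1; Trait 3: 1; Trait 4: 1.
Total = 4.

4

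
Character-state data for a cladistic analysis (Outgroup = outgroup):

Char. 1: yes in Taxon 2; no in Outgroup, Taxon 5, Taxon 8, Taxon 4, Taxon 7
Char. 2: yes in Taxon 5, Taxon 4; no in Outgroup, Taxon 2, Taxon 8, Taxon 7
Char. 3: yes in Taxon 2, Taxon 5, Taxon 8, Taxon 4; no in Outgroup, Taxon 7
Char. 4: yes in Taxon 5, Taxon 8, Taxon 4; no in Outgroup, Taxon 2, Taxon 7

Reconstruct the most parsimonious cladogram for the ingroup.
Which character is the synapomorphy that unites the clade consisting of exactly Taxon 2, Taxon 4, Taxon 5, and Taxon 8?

Char. 3

The outgroup has state 'no' for every character, so 'yes' is the derived state throughout.
Char. 1: derived state 'yes' in Taxon 2 only — an autapomorphy, so it tells us nothing about relationships among taxa.
Char. 2 (derived state 'yes') is shared by Taxon 4 and Taxon 5 — a synapomorphy uniting that clade.
Only Taxon 2, Taxon 4, Taxon 5, and Taxon 8 show the derived state 'yes' for Char. 3, supporting them as a clade.
Char. 4: derived state 'yes' in Taxon 4, Taxon 5, and Taxon 8 only — synapomorphy for {Taxon 4, Taxon 5, Taxon 8}.
Most parsimonious ingroup topology: (((Taxon 8,(Taxon 4,Taxon 5)),Taxon 2),Taxon 7).
The clade {Taxon 2, Taxon 4, Taxon 5, Taxon 8} is supported by Char. 3: its derived state 'yes' occurs in exactly those taxa and in no other taxon (including the outgroup).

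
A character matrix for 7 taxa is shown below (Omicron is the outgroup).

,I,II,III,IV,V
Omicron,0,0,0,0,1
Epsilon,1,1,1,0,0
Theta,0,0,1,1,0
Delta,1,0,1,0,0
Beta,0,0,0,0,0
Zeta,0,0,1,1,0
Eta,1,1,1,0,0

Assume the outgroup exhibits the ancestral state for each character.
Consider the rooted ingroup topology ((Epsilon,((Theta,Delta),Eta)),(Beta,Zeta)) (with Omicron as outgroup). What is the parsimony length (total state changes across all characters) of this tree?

9

Map each character onto ((Epsilon,((Theta,Delta),Eta)),(Beta,Zeta)) (rooted by Omicron) and count the minimum state changes it requires (Fitch parsimony):
I: 2; II: 2; III: 2; IV: 2; V: 1.
Total tree length = 9.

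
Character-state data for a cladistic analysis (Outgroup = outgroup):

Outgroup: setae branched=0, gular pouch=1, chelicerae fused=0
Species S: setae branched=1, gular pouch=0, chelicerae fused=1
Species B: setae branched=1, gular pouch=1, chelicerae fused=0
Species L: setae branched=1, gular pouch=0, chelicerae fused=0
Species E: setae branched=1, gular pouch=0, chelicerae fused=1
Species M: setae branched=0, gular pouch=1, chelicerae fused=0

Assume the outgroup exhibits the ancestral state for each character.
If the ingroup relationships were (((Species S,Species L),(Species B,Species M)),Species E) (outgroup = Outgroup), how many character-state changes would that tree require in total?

6

Map each character onto (((Species S,Species L),(Species B,Species M)),Species E) (rooted by Outgroup) and count the minimum state changes it requires (Fitch parsimony):
setae branched: 2; gular pouch: 2; chelicerae fused: 2.
Total tree length = 6.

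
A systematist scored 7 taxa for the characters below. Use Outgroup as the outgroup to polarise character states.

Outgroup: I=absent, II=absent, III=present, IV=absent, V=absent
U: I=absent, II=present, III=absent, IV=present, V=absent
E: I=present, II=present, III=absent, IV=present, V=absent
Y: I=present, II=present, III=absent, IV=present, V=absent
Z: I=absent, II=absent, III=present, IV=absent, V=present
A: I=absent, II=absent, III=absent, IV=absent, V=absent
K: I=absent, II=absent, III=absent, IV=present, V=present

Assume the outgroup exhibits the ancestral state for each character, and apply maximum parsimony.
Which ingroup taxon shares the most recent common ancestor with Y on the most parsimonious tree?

E

Character polarity is set by the outgroup: the derived state is whichever differs from the outgroup's state, so for III the derived state is 'absent', and for the remaining characters it is 'present'.
I (derived state 'present') is shared by E and Y — a synapomorphy uniting that clade.
II (derived state 'present') is shared by E, U, and Y — a synapomorphy uniting that clade.
III: derived state 'absent' in A, E, K, U, and Y only — synapomorphy for {A, E, K, U, Y}.
Only E, K, U, and Y show the derived state 'present' for IV, supporting them as a clade.
V groups K and Z, which is incompatible with the clades supported by the remaining characters; treating it as convergent (homoplasy) costs fewer steps than any alternative tree.
Most parsimonious ingroup topology: ((((U,(E,Y)),K),A),Z).
Y and E form a cherry on this tree, so they are sister taxa.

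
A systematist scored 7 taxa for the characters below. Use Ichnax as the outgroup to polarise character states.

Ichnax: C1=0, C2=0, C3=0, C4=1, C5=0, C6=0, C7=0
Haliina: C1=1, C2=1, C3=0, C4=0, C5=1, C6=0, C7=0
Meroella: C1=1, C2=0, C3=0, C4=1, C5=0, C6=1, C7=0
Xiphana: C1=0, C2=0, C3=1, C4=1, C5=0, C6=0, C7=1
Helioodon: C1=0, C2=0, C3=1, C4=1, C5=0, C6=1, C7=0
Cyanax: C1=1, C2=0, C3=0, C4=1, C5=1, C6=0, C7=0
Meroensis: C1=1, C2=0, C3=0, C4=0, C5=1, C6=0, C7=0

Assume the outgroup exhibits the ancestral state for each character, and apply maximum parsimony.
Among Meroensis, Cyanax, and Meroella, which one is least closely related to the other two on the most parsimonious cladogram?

Character polarity is set by the outgroup: the derived state is whichever differs from the outgroup's state, so for C4 the derived state is '0', and for the remaining characters it is '1'.
C1 (derived state '1') is shared by Cyanax, Haliina, Meroella, and Meroensis — a synapomorphy uniting that clade.
C2: derived state '1' in Haliina only — an autapomorphy, so it tells us nothing about relationships among taxa.
C3: derived state '1' in Helioodon and Xiphana only — synapomorphy for {Helioodon, Xiphana}.
C4 (derived state '0') is shared by Haliina and Meroensis — a synapomorphy uniting that clade.
C5 (derived state '1') is shared by Cyanax, Haliina, and Meroensis — a synapomorphy uniting that clade.
C6 (state '1') occurs in Helioodon and Meroella but conflicts with the nesting implied by the other characters — most parsimoniously interpreted as homoplasy.
C7: derived state '1' in Xiphana only — an autapomorphy, so it tells us nothing about relationships among taxa.
Most parsimonious ingroup topology: ((((Haliina,Meroensis),Cyanax),Meroella),(Xiphana,Helioodon)).
Meroensis and Cyanax share a more recent common ancestor with each other than either does with Meroella, so Meroella is the least closely related of the three.

Meroella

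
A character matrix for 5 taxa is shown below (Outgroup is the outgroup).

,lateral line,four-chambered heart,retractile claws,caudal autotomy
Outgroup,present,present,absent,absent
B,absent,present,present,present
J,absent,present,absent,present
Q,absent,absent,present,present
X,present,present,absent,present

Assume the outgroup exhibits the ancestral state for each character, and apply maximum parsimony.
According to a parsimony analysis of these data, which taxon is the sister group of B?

Character polarity is set by the outgroup: the derived state is whichever differs from the outgroup's state, so for lateral line, four-chambered heart the derived state is 'absent', and for the remaining characters it is 'present'.
lateral line (derived state 'absent') is shared by B, J, and Q — a synapomorphy uniting that clade.
four-chambered heart (derived state 'absent') is unique to Q (autapomorphy; uninformative for grouping).
retractile claws: derived state 'present' in B and Q only — synapomorphy for {B, Q}.
caudal autotomy (derived state 'present') is shared by all ingroup taxa — unites the whole ingroup.
Most parsimonious ingroup topology: (((B,Q),J),X).
B and Q form a cherry on this tree, so they are sister taxa.

Q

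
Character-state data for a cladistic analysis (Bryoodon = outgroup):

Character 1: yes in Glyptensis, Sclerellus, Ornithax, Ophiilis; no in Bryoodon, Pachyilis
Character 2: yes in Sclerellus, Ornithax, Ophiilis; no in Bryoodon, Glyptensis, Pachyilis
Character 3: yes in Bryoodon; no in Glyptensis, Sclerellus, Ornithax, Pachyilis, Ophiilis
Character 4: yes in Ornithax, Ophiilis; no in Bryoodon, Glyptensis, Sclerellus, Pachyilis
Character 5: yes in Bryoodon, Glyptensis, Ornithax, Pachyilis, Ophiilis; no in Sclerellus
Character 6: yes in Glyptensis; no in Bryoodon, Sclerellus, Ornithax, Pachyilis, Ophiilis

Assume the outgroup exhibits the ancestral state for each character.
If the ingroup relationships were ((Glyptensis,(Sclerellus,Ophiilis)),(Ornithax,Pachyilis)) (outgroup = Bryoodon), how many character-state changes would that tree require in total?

Map each character onto ((Glyptensis,(Sclerellus,Ophiilis)),(Ornithax,Pachyilis)) (rooted by Bryoodon) and count the minimum state changes it requires (Fitch parsimony):
Character 1: 2; Character 2: 2; Character 3: 1; Character 4: 2; Character 5: 1; Character 6: 1.
Total tree length = 9.

9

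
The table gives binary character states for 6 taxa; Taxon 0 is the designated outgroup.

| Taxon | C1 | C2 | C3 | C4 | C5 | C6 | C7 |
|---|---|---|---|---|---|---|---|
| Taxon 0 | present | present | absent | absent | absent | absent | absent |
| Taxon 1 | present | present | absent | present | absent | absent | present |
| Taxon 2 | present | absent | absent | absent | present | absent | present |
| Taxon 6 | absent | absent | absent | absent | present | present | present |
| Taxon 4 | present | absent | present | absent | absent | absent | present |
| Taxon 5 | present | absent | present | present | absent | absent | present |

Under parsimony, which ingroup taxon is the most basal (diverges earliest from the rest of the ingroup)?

Taxon 1

Character polarity is set by the outgroup: the derived state is whichever differs from the outgroup's state, so for C1, C2 the derived state is 'absent', and for the remaining characters it is 'present'.
C1 (derived state 'absent') is unique to Taxon 6 (autapomorphy; uninformative for grouping).
C2: derived state 'absent' in Taxon 2, Taxon 4, Taxon 5, and Taxon 6 only — synapomorphy for {Taxon 2, Taxon 4, Taxon 5, Taxon 6}.
C3: derived state 'present' in Taxon 4 and Taxon 5 only — synapomorphy for {Taxon 4, Taxon 5}.
C4 groups Taxon 1 and Taxon 5, which is incompatible with the clades supported by the remaining characters; treating it as convergent (homoplasy) costs fewer steps than any alternative tree.
C5 (derived state 'present') is shared by Taxon 2 and Taxon 6 — a synapomorphy uniting that clade.
C6 (derived state 'present') is unique to Taxon 6 (autapomorphy; uninformative for grouping).
C7 (derived state 'present') is shared by all ingroup taxa — unites the whole ingroup.
Most parsimonious ingroup topology: (Taxon 1,((Taxon 2,Taxon 6),(Taxon 4,Taxon 5))).
Taxon 1 is sister to the clade containing all other ingroup taxa, so it is the earliest-diverging (most basal) ingroup lineage.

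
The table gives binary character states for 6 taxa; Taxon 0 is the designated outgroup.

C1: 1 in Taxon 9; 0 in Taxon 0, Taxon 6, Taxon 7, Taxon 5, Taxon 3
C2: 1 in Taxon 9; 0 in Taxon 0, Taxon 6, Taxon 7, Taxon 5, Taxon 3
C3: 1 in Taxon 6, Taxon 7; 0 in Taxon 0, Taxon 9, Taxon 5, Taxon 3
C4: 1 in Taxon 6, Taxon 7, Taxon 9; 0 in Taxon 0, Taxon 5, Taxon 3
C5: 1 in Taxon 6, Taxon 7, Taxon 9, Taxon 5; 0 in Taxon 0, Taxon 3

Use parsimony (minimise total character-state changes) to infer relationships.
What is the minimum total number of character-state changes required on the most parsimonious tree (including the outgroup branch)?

The outgroup has state '0' for every character, so '1' is the derived state throughout.
C1 (derived state '1') is unique to Taxon 9 (autapomorphy; uninformative for grouping).
C2: derived state '1' in Taxon 9 only — an autapomorphy, so it tells us nothing about relationships among taxa.
C3: derived state '1' in Taxon 6 and Taxon 7 only — synapomorphy for {Taxon 6, Taxon 7}.
Only Taxon 6, Taxon 7, and Taxon 9 show the derived state '1' for C4, supporting them as a clade.
C5 (derived state '1') is shared by Taxon 5, Taxon 6, Taxon 7, and Taxon 9 — a synapomorphy uniting that clade.
Most parsimonious ingroup topology: ((((Taxon 6,Taxon 7),Taxon 9),Taxon 5),Taxon 3).
Changes per character on this tree: C1: 1; C2: 1; C3: 1; C4: 1; C5: 1.
Total = 5.

5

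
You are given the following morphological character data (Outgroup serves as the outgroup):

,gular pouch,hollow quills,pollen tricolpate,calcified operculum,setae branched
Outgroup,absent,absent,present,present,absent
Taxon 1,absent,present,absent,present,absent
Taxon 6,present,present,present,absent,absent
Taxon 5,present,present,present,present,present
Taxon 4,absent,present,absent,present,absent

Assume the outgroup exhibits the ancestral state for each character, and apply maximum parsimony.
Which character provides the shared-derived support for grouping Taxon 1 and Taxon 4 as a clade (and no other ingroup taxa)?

pollen tricolpate

Character polarity is set by the outgroup: the derived state is whichever differs from the outgroup's state, so for pollen tricolpate, calcified operculum the derived state is 'absent', and for the remaining characters it is 'present'.
gular pouch: derived state 'present' in Taxon 5 and Taxon 6 only — synapomorphy for {Taxon 5, Taxon 6}.
All ingroup taxa share the derived state 'present' for hollow quills; it defines the ingroup but does not resolve relationships within it.
pollen tricolpate (derived state 'absent') is shared by Taxon 1 and Taxon 4 — a synapomorphy uniting that clade.
calcified operculum (derived state 'absent') is unique to Taxon 6 (autapomorphy; uninformative for grouping).
setae branched: derived state 'present' in Taxon 5 only — an autapomorphy, so it tells us nothing about relationships among taxa.
Most parsimonious ingroup topology: ((Taxon 1,Taxon 4),(Taxon 6,Taxon 5)).
The clade {Taxon 1, Taxon 4} is supported by pollen tricolpate: its derived state 'absent' occurs in exactly those taxa and in no other taxon (including the outgroup).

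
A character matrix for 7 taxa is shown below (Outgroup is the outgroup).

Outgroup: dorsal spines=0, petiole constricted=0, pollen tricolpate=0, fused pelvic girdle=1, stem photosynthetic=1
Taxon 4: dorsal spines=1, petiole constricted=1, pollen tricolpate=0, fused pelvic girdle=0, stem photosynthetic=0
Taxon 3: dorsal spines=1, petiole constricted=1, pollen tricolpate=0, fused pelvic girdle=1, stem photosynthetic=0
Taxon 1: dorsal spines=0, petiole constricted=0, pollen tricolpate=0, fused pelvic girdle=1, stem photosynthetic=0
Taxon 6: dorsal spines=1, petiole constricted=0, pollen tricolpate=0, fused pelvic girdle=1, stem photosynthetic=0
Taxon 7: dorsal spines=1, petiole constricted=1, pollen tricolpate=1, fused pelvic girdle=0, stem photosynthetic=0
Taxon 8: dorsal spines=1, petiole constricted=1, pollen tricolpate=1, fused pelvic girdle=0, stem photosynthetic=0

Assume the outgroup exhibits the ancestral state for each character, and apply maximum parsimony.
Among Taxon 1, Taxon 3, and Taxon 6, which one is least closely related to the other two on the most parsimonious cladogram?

Character polarity is set by the outgroup: the derived state is whichever differs from the outgroup's state, so for fused pelvic girdle, stem photosynthetic the derived state is '0', and for the remaining characters it is '1'.
dorsal spines: derived state '1' in Taxon 3, Taxon 4, Taxon 6, Taxon 7, and Taxon 8 only — synapomorphy for {Taxon 3, Taxon 4, Taxon 6, Taxon 7, Taxon 8}.
Only Taxon 3, Taxon 4, Taxon 7, and Taxon 8 show the derived state '1' for petiole constricted, supporting them as a clade.
pollen tricolpate (derived state '1') is shared by Taxon 7 and Taxon 8 — a synapomorphy uniting that clade.
fused pelvic girdle: derived state '0' in Taxon 4, Taxon 7, and Taxon 8 only — synapomorphy for {Taxon 4, Taxon 7, Taxon 8}.
stem photosynthetic (derived state '0') is shared by all ingroup taxa — unites the whole ingroup.
Most parsimonious ingroup topology: ((((Taxon 4,(Taxon 7,Taxon 8)),Taxon 3),Taxon 6),Taxon 1).
Taxon 3 and Taxon 6 share a more recent common ancestor with each other than either does with Taxon 1, so Taxon 1 is the least closely related of the three.

Taxon 1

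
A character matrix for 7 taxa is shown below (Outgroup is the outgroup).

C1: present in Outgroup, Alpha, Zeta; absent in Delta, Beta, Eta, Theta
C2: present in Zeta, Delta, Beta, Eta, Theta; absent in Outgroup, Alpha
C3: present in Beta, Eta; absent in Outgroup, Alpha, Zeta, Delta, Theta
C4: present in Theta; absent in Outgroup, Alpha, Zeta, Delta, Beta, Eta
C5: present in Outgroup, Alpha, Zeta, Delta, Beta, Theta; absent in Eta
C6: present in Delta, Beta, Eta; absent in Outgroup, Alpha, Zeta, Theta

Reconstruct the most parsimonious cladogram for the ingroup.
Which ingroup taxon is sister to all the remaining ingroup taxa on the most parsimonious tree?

Alpha

Character polarity is set by the outgroup: the derived state is whichever differs from the outgroup's state, so for C1, C5 the derived state is 'absent', and for the remaining characters it is 'present'.
C1 (derived state 'absent') is shared by Beta, Delta, Eta, and Theta — a synapomorphy uniting that clade.
C2: derived state 'present' in Beta, Delta, Eta, Theta, and Zeta only — synapomorphy for {Beta, Delta, Eta, Theta, Zeta}.
Only Beta and Eta show the derived state 'present' for C3, supporting them as a clade.
C4: derived state 'present' in Theta only — an autapomorphy, so it tells us nothing about relationships among taxa.
C5 (derived state 'absent') is unique to Eta (autapomorphy; uninformative for grouping).
C6: derived state 'present' in Beta, Delta, and Eta only — synapomorphy for {Beta, Delta, Eta}.
Most parsimonious ingroup topology: (Alpha,(Zeta,((Delta,(Beta,Eta)),Theta))).
Alpha is sister to the clade containing all other ingroup taxa, so it is the earliest-diverging (most basal) ingroup lineage.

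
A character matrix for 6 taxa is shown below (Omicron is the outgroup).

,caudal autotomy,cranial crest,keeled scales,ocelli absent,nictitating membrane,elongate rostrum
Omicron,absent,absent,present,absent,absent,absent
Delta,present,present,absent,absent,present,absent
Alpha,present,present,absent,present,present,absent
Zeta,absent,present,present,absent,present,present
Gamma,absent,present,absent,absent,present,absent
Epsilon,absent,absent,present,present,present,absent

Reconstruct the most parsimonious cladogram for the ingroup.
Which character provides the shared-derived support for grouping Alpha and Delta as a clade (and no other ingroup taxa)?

caudal autotomy

Character polarity is set by the outgroup: the derived state is whichever differs from the outgroup's state, so for keeled scales the derived state is 'absent', and for the remaining characters it is 'present'.
Only Alpha and Delta show the derived state 'present' for caudal autotomy, supporting them as a clade.
Only Alpha, Delta, Gamma, and Zeta show the derived state 'present' for cranial crest, supporting them as a clade.
keeled scales (derived state 'absent') is shared by Alpha, Delta, and Gamma — a synapomorphy uniting that clade.
ocelli absent groups Alpha and Epsilon, which is incompatible with the clades supported by the remaining characters; treating it as convergent (homoplasy) costs fewer steps than any alternative tree.
All ingroup taxa share the derived state 'present' for nictitating membrane; it defines the ingroup but does not resolve relationships within it.
elongate rostrum (derived state 'present') is unique to Zeta (autapomorphy; uninformative for grouping).
Most parsimonious ingroup topology: ((((Delta,Alpha),Gamma),Zeta),Epsilon).
The clade {Alpha, Delta} is supported by caudal autotomy: its derived state 'present' occurs in exactly those taxa and in no other taxon (including the outgroup).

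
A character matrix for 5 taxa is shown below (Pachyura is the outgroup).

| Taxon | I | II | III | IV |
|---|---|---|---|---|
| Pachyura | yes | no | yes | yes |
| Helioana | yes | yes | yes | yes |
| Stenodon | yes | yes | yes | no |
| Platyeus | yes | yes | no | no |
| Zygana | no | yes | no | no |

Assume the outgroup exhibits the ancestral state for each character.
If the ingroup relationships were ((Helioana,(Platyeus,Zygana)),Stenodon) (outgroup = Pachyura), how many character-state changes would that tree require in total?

Map each character onto ((Helioana,(Platyeus,Zygana)),Stenodon) (rooted by Pachyura) and count the minimum state changes it requires (Fitch parsimony):
I: 1; II: 1; III: 1; IV: 2.
Total tree length = 5.

5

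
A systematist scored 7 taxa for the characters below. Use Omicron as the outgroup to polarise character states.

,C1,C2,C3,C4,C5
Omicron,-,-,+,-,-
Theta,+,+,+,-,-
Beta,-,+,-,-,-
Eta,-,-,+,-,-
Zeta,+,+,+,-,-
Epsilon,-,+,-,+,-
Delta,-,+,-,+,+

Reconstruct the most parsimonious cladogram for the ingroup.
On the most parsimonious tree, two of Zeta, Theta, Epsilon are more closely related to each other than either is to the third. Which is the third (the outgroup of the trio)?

Character polarity is set by the outgroup: the derived state is whichever differs from the outgroup's state, so for C3 the derived state is '-', and for the remaining characters it is '+'.
C1: derived state '+' in Theta and Zeta only — synapomorphy for {Theta, Zeta}.
C2 (derived state '+') is shared by Beta, Delta, Epsilon, Theta, and Zeta — a synapomorphy uniting that clade.
Only Beta, Delta, and Epsilon show the derived state '-' for C3, supporting them as a clade.
Only Delta and Epsilon show the derived state '+' for C4, supporting them as a clade.
C5 (derived state '+') is unique to Delta (autapomorphy; uninformative for grouping).
Most parsimonious ingroup topology: (((Theta,Zeta),(Beta,(Epsilon,Delta))),Eta).
Theta and Zeta share a more recent common ancestor with each other than either does with Epsilon, so Epsilon is the least closely related of the three.

Epsilon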